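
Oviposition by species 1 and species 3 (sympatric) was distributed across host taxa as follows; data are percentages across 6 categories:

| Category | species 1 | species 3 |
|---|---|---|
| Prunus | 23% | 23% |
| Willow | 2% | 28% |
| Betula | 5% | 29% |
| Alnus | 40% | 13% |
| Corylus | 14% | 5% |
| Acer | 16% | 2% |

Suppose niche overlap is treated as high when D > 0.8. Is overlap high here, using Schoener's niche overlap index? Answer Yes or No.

Convert percentages to proportions (divide by 100).
Σ|p₁ᵢ − p₂ᵢ| = 0.00 + 0.26 + 0.24 + 0.27 + 0.09 + 0.14 = 1.00
D = 1 − ½ × 1.00 = 1 − 0.500 = 0.5000
D = 0.5000 < 0.8 → No.

No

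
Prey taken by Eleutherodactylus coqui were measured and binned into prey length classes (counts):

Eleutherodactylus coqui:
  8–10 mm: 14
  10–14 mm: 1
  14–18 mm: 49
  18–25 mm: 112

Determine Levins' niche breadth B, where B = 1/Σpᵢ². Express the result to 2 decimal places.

Proportions for Eleutherodactylus coqui (n=176): 14/176=0.0795, 1/176=0.0057, 49/176=0.2784, 112/176=0.6364
Σpᵢ² = 0.0795² + 0.0057² + 0.2784² + 0.6364² = 0.006320 + 0.000032 + 0.077507 + 0.405005 = 0.488864
B = 1 / 0.488864 = 2.0456

2.05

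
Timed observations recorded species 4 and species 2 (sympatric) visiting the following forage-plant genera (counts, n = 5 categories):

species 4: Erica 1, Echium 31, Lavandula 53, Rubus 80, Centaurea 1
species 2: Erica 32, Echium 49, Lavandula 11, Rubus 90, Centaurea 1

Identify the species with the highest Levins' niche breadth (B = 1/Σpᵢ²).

Proportions for species 4 (n=166): 1/166=0.0060, 31/166=0.1867, 53/166=0.3193, 80/166=0.4819, 1/166=0.0060
Proportions for species 2 (n=183): 32/183=0.1749, 49/183=0.2678, 11/183=0.0601, 90/183=0.4918, 1/183=0.0055
Σp_4ᵢ² = 0.0060² + 0.1867² + 0.3193² + 0.4819² + 0.0060² = 0.000036 + 0.034857 + 0.101952 + 0.232228 + 0.000036 = 0.369109
B_4 = 1 / 0.369109 = 2.7092
Σp_2ᵢ² = 0.1749² + 0.2678² + 0.0601² + 0.4918² + 0.0055² = 0.030590 + 0.071717 + 0.003612 + 0.241867 + 0.000030 = 0.347816
B_2 = 1 / 0.347816 = 2.8751
Highest B → broadest niche (most generalist): species 2 (B = 2.88).

species 2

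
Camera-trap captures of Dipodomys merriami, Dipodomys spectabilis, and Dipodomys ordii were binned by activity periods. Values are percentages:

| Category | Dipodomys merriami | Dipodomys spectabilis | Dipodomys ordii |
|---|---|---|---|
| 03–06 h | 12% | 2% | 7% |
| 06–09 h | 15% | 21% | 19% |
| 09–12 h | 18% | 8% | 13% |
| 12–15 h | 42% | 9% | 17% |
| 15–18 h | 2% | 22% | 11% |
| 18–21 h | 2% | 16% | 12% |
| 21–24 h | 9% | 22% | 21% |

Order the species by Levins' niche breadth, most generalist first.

Convert percentages to proportions (divide by 100).
Σp_merrᵢ² = 0.12² + 0.15² + 0.18² + 0.42² + 0.02² + 0.02² + 0.09² = 0.0144 + 0.0225 + 0.0324 + 0.1764 + 0.0004 + 0.0004 + 0.0081 = 0.2546
B_merr = 1 / 0.2546 = 3.9277
Σp_specᵢ² = 0.02² + 0.21² + 0.08² + 0.09² + 0.22² + 0.16² + 0.22² = 0.0004 + 0.0441 + 0.0064 + 0.0081 + 0.0484 + 0.0256 + 0.0484 = 0.1814
B_spec = 1 / 0.1814 = 5.5127
Σp_ordiᵢ² = 0.07² + 0.19² + 0.13² + 0.17² + 0.11² + 0.12² + 0.21² = 0.0049 + 0.0361 + 0.0169 + 0.0289 + 0.0121 + 0.0144 + 0.0441 = 0.1574
B_ordi = 1 / 0.1574 = 6.3532
Ranking by B (broadest → narrowest): Dipodomys ordii (6.35) > Dipodomys spectabilis (5.51) > Dipodomys merriami (3.93)

Dipodomys ordii > Dipodomys spectabilis > Dipodomys merriami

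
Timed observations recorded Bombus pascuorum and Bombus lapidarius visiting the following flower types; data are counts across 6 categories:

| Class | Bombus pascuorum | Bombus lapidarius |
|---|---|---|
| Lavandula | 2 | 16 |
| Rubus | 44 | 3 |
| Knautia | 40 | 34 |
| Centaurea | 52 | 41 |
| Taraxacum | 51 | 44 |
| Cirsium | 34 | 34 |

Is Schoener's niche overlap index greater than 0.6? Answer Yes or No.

Yes

Proportions for Bombus pascuorum (n=223): 2/223=0.0090, 44/223=0.1973, 40/223=0.1794, 52/223=0.2332, 51/223=0.2287, 34/223=0.1525
Proportions for Bombus lapidarius (n=172): 16/172=0.0930, 3/172=0.0174, 34/172=0.1977, 41/172=0.2384, 44/172=0.2558, 34/172=0.1977
Σ|p₁ᵢ − p₂ᵢ| = 0.0840 + 0.1799 + 0.0183 + 0.0052 + 0.0271 + 0.0452 = 0.3597
D = 1 − ½ × 0.3597 = 1 − 0.17985 = 0.82015
D = 0.82015 > 0.6 → Yes.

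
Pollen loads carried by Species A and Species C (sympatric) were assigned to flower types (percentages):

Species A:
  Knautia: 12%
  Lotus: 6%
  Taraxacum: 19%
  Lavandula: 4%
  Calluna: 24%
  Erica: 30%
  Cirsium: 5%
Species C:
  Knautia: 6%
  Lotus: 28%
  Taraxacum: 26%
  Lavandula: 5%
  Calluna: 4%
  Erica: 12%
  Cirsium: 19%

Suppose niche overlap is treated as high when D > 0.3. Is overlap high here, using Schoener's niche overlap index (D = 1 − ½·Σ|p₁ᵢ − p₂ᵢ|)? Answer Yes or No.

Yes

Convert percentages to proportions (divide by 100).
Σ|p₁ᵢ − p₂ᵢ| = 0.06 + 0.22 + 0.07 + 0.01 + 0.20 + 0.18 + 0.14 = 0.88
D = 1 − ½ × 0.88 = 1 − 0.440 = 0.5600
D = 0.5600 > 0.3 → Yes.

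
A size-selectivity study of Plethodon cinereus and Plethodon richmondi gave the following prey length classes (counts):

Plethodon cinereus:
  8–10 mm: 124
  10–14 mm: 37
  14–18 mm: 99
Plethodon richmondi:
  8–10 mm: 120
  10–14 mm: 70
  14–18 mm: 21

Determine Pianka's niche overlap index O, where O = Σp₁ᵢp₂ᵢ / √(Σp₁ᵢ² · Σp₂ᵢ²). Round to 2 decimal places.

0.85

Proportions for Plethodon cinereus (n=260): 124/260=0.4769, 37/260=0.1423, 99/260=0.3808
Proportions for Plethodon richmondi (n=211): 120/211=0.5687, 70/211=0.3318, 21/211=0.0995
Σ p₁ᵢp₂ᵢ = 0.271213 + 0.047215 + 0.037890 = 0.356318
Σp_1ᵢ² = 0.4769² + 0.1423² + 0.3808² = 0.227434 + 0.020249 + 0.145009 = 0.392692
Σp_2ᵢ² = 0.5687² + 0.3318² + 0.0995² = 0.323420 + 0.110091 + 0.009900 = 0.443411
O = 0.356318 / √(0.392692 × 0.443411) = 0.356318 / 0.4172816 = 0.8539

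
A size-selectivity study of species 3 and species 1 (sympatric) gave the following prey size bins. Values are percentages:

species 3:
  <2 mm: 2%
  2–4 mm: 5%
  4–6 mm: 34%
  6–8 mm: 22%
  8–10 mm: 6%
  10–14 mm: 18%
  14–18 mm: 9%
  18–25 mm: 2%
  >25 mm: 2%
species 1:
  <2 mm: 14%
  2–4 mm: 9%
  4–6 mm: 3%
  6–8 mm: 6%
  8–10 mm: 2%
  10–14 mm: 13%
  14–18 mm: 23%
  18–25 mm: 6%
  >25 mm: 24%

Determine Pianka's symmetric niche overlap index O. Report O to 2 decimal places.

Convert percentages to proportions (divide by 100).
Σ p₁ᵢp₂ᵢ = 0.0028 + 0.0045 + 0.0102 + 0.0132 + 0.0012 + 0.0234 + 0.0207 + 0.0012 + 0.0048 = 0.0820
Σp_1ᵢ² = 0.02² + 0.05² + 0.34² + 0.22² + 0.06² + 0.18² + 0.09² + 0.02² + 0.02² = 0.0004 + 0.0025 + 0.1156 + 0.0484 + 0.0036 + 0.0324 + 0.0081 + 0.0004 + 0.0004 = 0.2118
Σp_2ᵢ² = 0.14² + 0.09² + 0.03² + 0.06² + 0.02² + 0.13² + 0.23² + 0.06² + 0.24² = 0.0196 + 0.0081 + 0.0009 + 0.0036 + 0.0004 + 0.0169 + 0.0529 + 0.0036 + 0.0576 = 0.1636
O = 0.0820 / √(0.2118 × 0.1636) = 0.0820 / 0.18615 = 0.4405

0.44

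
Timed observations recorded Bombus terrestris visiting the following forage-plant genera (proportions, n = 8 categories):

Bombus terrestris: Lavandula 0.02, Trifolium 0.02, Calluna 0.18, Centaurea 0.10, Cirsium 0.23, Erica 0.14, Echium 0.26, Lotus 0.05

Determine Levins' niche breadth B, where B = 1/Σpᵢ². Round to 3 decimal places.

Σpᵢ² = 0.02² + 0.02² + 0.18² + 0.10² + 0.23² + 0.14² + 0.26² + 0.05² = 0.0004 + 0.0004 + 0.0324 + 0.0100 + 0.0529 + 0.0196 + 0.0676 + 0.0025 = 0.1858
B = 1 / 0.1858 = 5.38213

5.382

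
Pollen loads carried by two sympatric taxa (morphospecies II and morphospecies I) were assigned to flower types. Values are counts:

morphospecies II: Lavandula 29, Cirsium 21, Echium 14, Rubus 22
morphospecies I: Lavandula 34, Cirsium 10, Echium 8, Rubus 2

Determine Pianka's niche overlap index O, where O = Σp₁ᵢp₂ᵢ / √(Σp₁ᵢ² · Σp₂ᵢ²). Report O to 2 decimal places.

0.84

Proportions for morphospecies II (n=86): 29/86=0.3372, 21/86=0.2442, 14/86=0.1628, 22/86=0.2558
Proportions for morphospecies I (n=54): 34/54=0.6296, 10/54=0.1852, 8/54=0.1481, 2/54=0.0370
Σ p₁ᵢp₂ᵢ = 0.212301 + 0.045226 + 0.024111 + 0.009465 = 0.291103
Σp_1ᵢ² = 0.3372² + 0.2442² + 0.1628² + 0.2558² = 0.113704 + 0.059634 + 0.026504 + 0.065434 = 0.265276
Σp_2ᵢ² = 0.6296² + 0.1852² + 0.1481² + 0.0370² = 0.396396 + 0.034299 + 0.021934 + 0.001369 = 0.453998
O = 0.291103 / √(0.265276 × 0.453998) = 0.291103 / 0.3470371 = 0.8388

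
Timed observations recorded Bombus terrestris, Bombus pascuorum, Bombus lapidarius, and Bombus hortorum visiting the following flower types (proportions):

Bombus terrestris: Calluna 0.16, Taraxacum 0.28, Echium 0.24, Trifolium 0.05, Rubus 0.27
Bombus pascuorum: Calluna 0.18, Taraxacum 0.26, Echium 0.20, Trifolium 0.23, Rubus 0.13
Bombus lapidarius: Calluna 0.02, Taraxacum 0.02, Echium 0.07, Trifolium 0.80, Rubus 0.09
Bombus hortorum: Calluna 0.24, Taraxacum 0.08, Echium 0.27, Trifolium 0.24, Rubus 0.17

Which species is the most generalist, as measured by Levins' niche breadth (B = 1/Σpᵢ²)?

Bombus pascuorum

Σp_terrᵢ² = 0.16² + 0.28² + 0.24² + 0.05² + 0.27² = 0.0256 + 0.0784 + 0.0576 + 0.0025 + 0.0729 = 0.2370
B_terr = 1 / 0.2370 = 4.2194
Σp_pascᵢ² = 0.18² + 0.26² + 0.20² + 0.23² + 0.13² = 0.0324 + 0.0676 + 0.0400 + 0.0529 + 0.0169 = 0.2098
B_pasc = 1 / 0.2098 = 4.7664
Σp_lapiᵢ² = 0.02² + 0.02² + 0.07² + 0.80² + 0.09² = 0.0004 + 0.0004 + 0.0049 + 0.6400 + 0.0081 = 0.6538
B_lapi = 1 / 0.6538 = 1.5295
Σp_hortᵢ² = 0.24² + 0.08² + 0.27² + 0.24² + 0.17² = 0.0576 + 0.0064 + 0.0729 + 0.0576 + 0.0289 = 0.2234
B_hort = 1 / 0.2234 = 4.4763
Highest B → broadest niche (most generalist): Bombus pascuorum (B = 4.77).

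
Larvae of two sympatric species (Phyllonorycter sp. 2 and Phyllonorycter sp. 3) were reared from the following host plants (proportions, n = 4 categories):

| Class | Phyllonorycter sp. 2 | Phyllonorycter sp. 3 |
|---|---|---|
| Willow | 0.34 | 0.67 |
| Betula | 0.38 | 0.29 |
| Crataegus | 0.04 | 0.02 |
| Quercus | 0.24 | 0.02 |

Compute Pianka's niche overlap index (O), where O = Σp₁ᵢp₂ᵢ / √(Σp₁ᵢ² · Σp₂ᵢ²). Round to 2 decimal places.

Σ p₁ᵢp₂ᵢ = 0.2278 + 0.1102 + 0.0008 + 0.0048 = 0.3436
Σp_1ᵢ² = 0.34² + 0.38² + 0.04² + 0.24² = 0.1156 + 0.1444 + 0.0016 + 0.0576 = 0.3192
Σp_2ᵢ² = 0.67² + 0.29² + 0.02² + 0.02² = 0.4489 + 0.0841 + 0.0004 + 0.0004 = 0.5338
O = 0.3436 / √(0.3192 × 0.5338) = 0.3436 / 0.41278 = 0.8324

0.83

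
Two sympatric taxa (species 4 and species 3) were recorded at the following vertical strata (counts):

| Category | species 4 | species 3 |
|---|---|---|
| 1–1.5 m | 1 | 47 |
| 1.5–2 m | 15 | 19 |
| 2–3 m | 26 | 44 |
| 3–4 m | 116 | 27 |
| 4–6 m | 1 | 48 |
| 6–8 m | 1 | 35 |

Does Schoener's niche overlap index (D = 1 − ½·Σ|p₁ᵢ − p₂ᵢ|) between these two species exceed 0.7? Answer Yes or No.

No

Proportions for species 4 (n=160): 1/160=0.0063, 15/160=0.0938, 26/160=0.1625, 116/160=0.7250, 1/160=0.0063, 1/160=0.0063
Proportions for species 3 (n=220): 47/220=0.2136, 19/220=0.0864, 44/220=0.2000, 27/220=0.1227, 48/220=0.2182, 35/220=0.1591
Σ|p₁ᵢ − p₂ᵢ| = 0.2073 + 0.0074 + 0.0375 + 0.6023 + 0.2119 + 0.1528 = 1.2192
D = 1 − ½ × 1.2192 = 1 − 0.60960 = 0.39040
D = 0.39040 < 0.7 → No.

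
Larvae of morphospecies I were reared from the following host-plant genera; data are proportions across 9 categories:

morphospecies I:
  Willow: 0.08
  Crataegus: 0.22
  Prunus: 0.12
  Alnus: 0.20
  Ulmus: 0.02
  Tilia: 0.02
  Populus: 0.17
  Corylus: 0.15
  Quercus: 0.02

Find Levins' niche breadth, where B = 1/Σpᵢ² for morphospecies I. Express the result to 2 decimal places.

Σpᵢ² = 0.08² + 0.22² + 0.12² + 0.20² + 0.02² + 0.02² + 0.17² + 0.15² + 0.02² = 0.0064 + 0.0484 + 0.0144 + 0.0400 + 0.0004 + 0.0004 + 0.0289 + 0.0225 + 0.0004 = 0.1618
B = 1 / 0.1618 = 6.1805

6.18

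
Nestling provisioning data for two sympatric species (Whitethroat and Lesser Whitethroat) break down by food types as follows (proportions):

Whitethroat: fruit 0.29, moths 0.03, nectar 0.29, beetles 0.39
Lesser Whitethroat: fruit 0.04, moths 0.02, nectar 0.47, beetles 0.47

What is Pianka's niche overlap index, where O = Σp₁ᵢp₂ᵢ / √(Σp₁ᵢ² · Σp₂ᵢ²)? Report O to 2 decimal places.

Σ p₁ᵢp₂ᵢ = 0.0116 + 0.0006 + 0.1363 + 0.1833 = 0.3318
Σp_1ᵢ² = 0.29² + 0.03² + 0.29² + 0.39² = 0.0841 + 0.0009 + 0.0841 + 0.1521 = 0.3212
Σp_2ᵢ² = 0.04² + 0.02² + 0.47² + 0.47² = 0.0016 + 0.0004 + 0.2209 + 0.2209 = 0.4438
O = 0.3318 / √(0.3212 × 0.4438) = 0.3318 / 0.37756 = 0.8788

0.88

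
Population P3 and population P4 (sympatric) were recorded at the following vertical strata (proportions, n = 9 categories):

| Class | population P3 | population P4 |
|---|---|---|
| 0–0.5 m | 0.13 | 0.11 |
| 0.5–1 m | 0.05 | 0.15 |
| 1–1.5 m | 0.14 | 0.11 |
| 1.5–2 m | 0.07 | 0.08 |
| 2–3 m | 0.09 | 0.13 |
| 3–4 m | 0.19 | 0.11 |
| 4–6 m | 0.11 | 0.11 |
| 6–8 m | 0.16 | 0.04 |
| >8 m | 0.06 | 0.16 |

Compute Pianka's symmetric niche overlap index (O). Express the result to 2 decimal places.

Σ p₁ᵢp₂ᵢ = 0.0143 + 0.0075 + 0.0154 + 0.0056 + 0.0117 + 0.0209 + 0.0121 + 0.0064 + 0.0096 = 0.1035
Σp_1ᵢ² = 0.13² + 0.05² + 0.14² + 0.07² + 0.09² + 0.19² + 0.11² + 0.16² + 0.06² = 0.0169 + 0.0025 + 0.0196 + 0.0049 + 0.0081 + 0.0361 + 0.0121 + 0.0256 + 0.0036 = 0.1294
Σp_2ᵢ² = 0.11² + 0.15² + 0.11² + 0.08² + 0.13² + 0.11² + 0.11² + 0.04² + 0.16² = 0.0121 + 0.0225 + 0.0121 + 0.0064 + 0.0169 + 0.0121 + 0.0121 + 0.0016 + 0.0256 = 0.1214
O = 0.1035 / √(0.1294 × 0.1214) = 0.1035 / 0.12534 = 0.8258

0.83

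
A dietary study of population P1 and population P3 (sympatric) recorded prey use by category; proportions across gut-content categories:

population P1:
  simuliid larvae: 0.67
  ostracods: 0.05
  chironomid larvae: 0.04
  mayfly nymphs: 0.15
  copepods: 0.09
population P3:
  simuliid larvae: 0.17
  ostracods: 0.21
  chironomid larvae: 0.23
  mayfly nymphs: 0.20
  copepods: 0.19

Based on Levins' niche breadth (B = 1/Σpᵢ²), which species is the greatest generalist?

Σp_P1ᵢ² = 0.67² + 0.05² + 0.04² + 0.15² + 0.09² = 0.4489 + 0.0025 + 0.0016 + 0.0225 + 0.0081 = 0.4836
B_P1 = 1 / 0.4836 = 2.0678
Σp_P3ᵢ² = 0.17² + 0.21² + 0.23² + 0.20² + 0.19² = 0.0289 + 0.0441 + 0.0529 + 0.0400 + 0.0361 = 0.2020
B_P3 = 1 / 0.2020 = 4.9505
Highest B → broadest niche (most generalist): population P3 (B = 4.95).

population P3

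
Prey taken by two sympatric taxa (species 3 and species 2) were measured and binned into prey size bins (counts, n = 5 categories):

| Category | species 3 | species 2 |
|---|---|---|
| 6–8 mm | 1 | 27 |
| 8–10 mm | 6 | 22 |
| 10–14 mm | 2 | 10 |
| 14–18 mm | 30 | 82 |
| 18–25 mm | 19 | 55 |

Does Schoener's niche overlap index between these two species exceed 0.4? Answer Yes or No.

Yes

Proportions for species 3 (n=58): 1/58=0.0172, 6/58=0.1034, 2/58=0.0345, 30/58=0.5172, 19/58=0.3276
Proportions for species 2 (n=196): 27/196=0.1378, 22/196=0.1122, 10/196=0.0510, 82/196=0.4184, 55/196=0.2806
Σ|p₁ᵢ − p₂ᵢ| = 0.1206 + 0.0088 + 0.0165 + 0.0988 + 0.0470 = 0.2917
D = 1 − ½ × 0.2917 = 1 − 0.14585 = 0.85415
D = 0.85415 > 0.4 → Yes.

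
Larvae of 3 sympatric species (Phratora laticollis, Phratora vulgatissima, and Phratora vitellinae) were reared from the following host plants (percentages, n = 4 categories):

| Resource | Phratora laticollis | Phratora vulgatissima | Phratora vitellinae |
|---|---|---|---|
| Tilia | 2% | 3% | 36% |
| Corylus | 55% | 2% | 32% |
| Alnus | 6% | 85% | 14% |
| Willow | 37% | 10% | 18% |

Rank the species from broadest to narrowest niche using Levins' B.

Convert percentages to proportions (divide by 100).
Σp_latiᵢ² = 0.02² + 0.55² + 0.06² + 0.37² = 0.0004 + 0.3025 + 0.0036 + 0.1369 = 0.4434
B_lati = 1 / 0.4434 = 2.2553
Σp_vulgᵢ² = 0.03² + 0.02² + 0.85² + 0.10² = 0.0009 + 0.0004 + 0.7225 + 0.0100 = 0.7338
B_vulg = 1 / 0.7338 = 1.3628
Σp_viteᵢ² = 0.36² + 0.32² + 0.14² + 0.18² = 0.1296 + 0.1024 + 0.0196 + 0.0324 = 0.2840
B_vite = 1 / 0.2840 = 3.5211
Ranking by B (broadest → narrowest): Phratora vitellinae (3.52) > Phratora laticollis (2.26) > Phratora vulgatissima (1.36)

Phratora vitellinae > Phratora laticollis > Phratora vulgatissima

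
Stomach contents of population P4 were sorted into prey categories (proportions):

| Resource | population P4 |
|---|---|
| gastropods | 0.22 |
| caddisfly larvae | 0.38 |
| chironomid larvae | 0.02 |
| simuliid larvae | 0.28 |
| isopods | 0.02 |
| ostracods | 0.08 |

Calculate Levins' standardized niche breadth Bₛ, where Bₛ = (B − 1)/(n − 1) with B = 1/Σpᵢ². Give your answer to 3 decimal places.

0.518

Σpᵢ² = 0.22² + 0.38² + 0.02² + 0.28² + 0.02² + 0.08² = 0.0484 + 0.1444 + 0.0004 + 0.0784 + 0.0004 + 0.0064 = 0.2784
B = 1 / 0.2784 = 3.59195
Bₛ = (B − 1)/(n − 1) = (3.59195 − 1)/(6 − 1) = 2.59195/5 = 0.51839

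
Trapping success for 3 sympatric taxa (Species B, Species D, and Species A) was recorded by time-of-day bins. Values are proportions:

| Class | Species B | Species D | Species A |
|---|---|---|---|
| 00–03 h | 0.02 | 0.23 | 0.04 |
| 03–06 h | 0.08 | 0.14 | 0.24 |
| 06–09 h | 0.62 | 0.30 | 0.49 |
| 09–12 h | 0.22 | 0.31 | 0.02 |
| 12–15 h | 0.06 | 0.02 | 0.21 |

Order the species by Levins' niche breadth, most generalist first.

Σp_Bᵢ² = 0.02² + 0.08² + 0.62² + 0.22² + 0.06² = 0.0004 + 0.0064 + 0.3844 + 0.0484 + 0.0036 = 0.4432
B_B = 1 / 0.4432 = 2.2563
Σp_Dᵢ² = 0.23² + 0.14² + 0.30² + 0.31² + 0.02² = 0.0529 + 0.0196 + 0.0900 + 0.0961 + 0.0004 = 0.2590
B_D = 1 / 0.2590 = 3.8610
Σp_Aᵢ² = 0.04² + 0.24² + 0.49² + 0.02² + 0.21² = 0.0016 + 0.0576 + 0.2401 + 0.0004 + 0.0441 = 0.3438
B_A = 1 / 0.3438 = 2.9087
Ranking by B (broadest → narrowest): Species D (3.86) > Species A (2.91) > Species B (2.26)

Species D > Species A > Species B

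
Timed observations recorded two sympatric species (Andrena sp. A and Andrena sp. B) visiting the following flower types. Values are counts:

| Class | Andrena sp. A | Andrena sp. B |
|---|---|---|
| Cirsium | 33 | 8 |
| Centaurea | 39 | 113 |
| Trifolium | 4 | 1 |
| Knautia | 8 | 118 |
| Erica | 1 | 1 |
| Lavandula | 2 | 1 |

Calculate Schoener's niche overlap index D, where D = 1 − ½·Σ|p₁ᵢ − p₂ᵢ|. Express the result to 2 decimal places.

0.59

Proportions for Andrena sp. A (n=87): 33/87=0.3793, 39/87=0.4483, 4/87=0.0460, 8/87=0.0920, 1/87=0.0115, 2/87=0.0230
Proportions for Andrena sp. B (n=242): 8/242=0.0331, 113/242=0.4669, 1/242=0.0041, 118/242=0.4876, 1/242=0.0041, 1/242=0.0041
Σ|p₁ᵢ − p₂ᵢ| = 0.3462 + 0.0186 + 0.0419 + 0.3956 + 0.0074 + 0.0189 = 0.8286
D = 1 − ½ × 0.8286 = 1 − 0.41430 = 0.58570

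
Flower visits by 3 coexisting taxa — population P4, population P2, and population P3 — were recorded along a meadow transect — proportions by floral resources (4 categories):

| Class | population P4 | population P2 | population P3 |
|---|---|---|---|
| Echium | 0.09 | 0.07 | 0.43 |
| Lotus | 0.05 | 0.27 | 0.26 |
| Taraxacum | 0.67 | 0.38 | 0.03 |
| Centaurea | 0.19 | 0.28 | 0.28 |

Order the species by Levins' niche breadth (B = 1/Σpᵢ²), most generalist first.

Σp_P4ᵢ² = 0.09² + 0.05² + 0.67² + 0.19² = 0.0081 + 0.0025 + 0.4489 + 0.0361 = 0.4956
B_P4 = 1 / 0.4956 = 2.0178
Σp_P2ᵢ² = 0.07² + 0.27² + 0.38² + 0.28² = 0.0049 + 0.0729 + 0.1444 + 0.0784 = 0.3006
B_P2 = 1 / 0.3006 = 3.3267
Σp_P3ᵢ² = 0.43² + 0.26² + 0.03² + 0.28² = 0.1849 + 0.0676 + 0.0009 + 0.0784 = 0.3318
B_P3 = 1 / 0.3318 = 3.0139
Ranking by B (broadest → narrowest): population P2 (3.33) > population P3 (3.01) > population P4 (2.02)

population P2 > population P3 > population P4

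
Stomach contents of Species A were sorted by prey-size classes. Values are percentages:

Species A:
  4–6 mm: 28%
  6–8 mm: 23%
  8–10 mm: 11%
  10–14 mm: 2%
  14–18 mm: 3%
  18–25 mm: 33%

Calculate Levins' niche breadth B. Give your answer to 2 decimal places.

Convert percentages to proportions (divide by 100).
Σpᵢ² = 0.28² + 0.23² + 0.11² + 0.02² + 0.03² + 0.33² = 0.0784 + 0.0529 + 0.0121 + 0.0004 + 0.0009 + 0.1089 = 0.2536
B = 1 / 0.2536 = 3.9432

3.94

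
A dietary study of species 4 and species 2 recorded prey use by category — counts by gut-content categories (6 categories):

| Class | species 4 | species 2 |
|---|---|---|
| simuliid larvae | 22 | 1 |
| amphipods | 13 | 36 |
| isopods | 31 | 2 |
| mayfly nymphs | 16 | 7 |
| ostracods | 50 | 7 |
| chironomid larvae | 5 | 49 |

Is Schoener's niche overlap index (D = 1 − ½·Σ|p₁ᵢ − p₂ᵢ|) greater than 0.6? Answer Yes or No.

Proportions for species 4 (n=137): 22/137=0.1606, 13/137=0.0949, 31/137=0.2263, 16/137=0.1168, 50/137=0.3650, 5/137=0.0365
Proportions for species 2 (n=102): 1/102=0.0098, 36/102=0.3529, 2/102=0.0196, 7/102=0.0686, 7/102=0.0686, 49/102=0.4804
Σ|p₁ᵢ − p₂ᵢ| = 0.1508 + 0.2580 + 0.2067 + 0.0482 + 0.2964 + 0.4439 = 1.4040
D = 1 − ½ × 1.4040 = 1 − 0.70200 = 0.29800
D = 0.29800 < 0.6 → No.

No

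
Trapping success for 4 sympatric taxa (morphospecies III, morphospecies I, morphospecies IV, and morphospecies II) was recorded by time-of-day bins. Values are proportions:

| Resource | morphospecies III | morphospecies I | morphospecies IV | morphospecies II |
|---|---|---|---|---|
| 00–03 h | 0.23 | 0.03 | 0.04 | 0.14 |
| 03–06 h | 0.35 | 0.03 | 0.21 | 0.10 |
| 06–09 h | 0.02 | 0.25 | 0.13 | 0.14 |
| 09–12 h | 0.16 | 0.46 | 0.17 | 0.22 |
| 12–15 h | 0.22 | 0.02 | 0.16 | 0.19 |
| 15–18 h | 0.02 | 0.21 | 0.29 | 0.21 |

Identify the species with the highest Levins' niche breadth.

morphospecies II

Σp_IIIᵢ² = 0.23² + 0.35² + 0.02² + 0.16² + 0.22² + 0.02² = 0.0529 + 0.1225 + 0.0004 + 0.0256 + 0.0484 + 0.0004 = 0.2502
B_III = 1 / 0.2502 = 3.9968
Σp_Iᵢ² = 0.03² + 0.03² + 0.25² + 0.46² + 0.02² + 0.21² = 0.0009 + 0.0009 + 0.0625 + 0.2116 + 0.0004 + 0.0441 = 0.3204
B_I = 1 / 0.3204 = 3.1211
Σp_IVᵢ² = 0.04² + 0.21² + 0.13² + 0.17² + 0.16² + 0.29² = 0.0016 + 0.0441 + 0.0169 + 0.0289 + 0.0256 + 0.0841 = 0.2012
B_IV = 1 / 0.2012 = 4.9702
Σp_IIᵢ² = 0.14² + 0.10² + 0.14² + 0.22² + 0.19² + 0.21² = 0.0196 + 0.0100 + 0.0196 + 0.0484 + 0.0361 + 0.0441 = 0.1778
B_II = 1 / 0.1778 = 5.6243
Highest B → broadest niche (most generalist): morphospecies II (B = 5.62).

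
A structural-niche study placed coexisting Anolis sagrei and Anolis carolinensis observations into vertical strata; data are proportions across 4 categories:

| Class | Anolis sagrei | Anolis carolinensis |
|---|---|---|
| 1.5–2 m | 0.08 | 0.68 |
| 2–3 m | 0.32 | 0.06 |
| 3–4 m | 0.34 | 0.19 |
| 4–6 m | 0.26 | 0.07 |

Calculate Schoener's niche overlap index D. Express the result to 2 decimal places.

0.40

Σ|p₁ᵢ − p₂ᵢ| = 0.60 + 0.26 + 0.15 + 0.19 = 1.20
D = 1 − ½ × 1.20 = 1 − 0.600 = 0.4000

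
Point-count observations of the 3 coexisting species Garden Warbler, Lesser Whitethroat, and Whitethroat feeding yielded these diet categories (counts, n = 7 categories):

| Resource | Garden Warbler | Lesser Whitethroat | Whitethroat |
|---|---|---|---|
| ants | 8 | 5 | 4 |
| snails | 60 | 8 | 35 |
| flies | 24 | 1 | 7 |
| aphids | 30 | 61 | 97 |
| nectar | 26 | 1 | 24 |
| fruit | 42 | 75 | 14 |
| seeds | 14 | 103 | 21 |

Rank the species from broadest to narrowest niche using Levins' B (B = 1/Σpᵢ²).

Garden Warbler > Whitethroat > Lesser Whitethroat

Proportions for Garden Warbler (n=204): 8/204=0.0392, 60/204=0.2941, 24/204=0.1176, 30/204=0.1471, 26/204=0.1275, 42/204=0.2059, 14/204=0.0686
Proportions for Lesser Whitethroat (n=254): 5/254=0.0197, 8/254=0.0315, 1/254=0.0039, 61/254=0.2402, 1/254=0.0039, 75/254=0.2953, 103/254=0.4055
Proportions for Whitethroat (n=202): 4/202=0.0198, 35/202=0.1733, 7/202=0.0347, 97/202=0.4802, 24/202=0.1188, 14/202=0.0693, 21/202=0.1040
Σp_Gardᵢ² = 0.0392² + 0.2941² + 0.1176² + 0.1471² + 0.1275² + 0.2059² + 0.0686² = 0.001537 + 0.086495 + 0.013830 + 0.021638 + 0.016256 + 0.042395 + 0.004706 = 0.186857
B_Gard = 1 / 0.186857 = 5.3517
Σp_Lessᵢ² = 0.0197² + 0.0315² + 0.0039² + 0.2402² + 0.0039² + 0.2953² + 0.4055² = 0.000388 + 0.000992 + 0.000015 + 0.057696 + 0.000015 + 0.087202 + 0.164430 = 0.310738
B_Less = 1 / 0.310738 = 3.2181
Σp_Whitᵢ² = 0.0198² + 0.1733² + 0.0347² + 0.4802² + 0.1188² + 0.0693² + 0.1040² = 0.000392 + 0.030033 + 0.001204 + 0.230592 + 0.014113 + 0.004802 + 0.010816 = 0.291952
B_Whit = 1 / 0.291952 = 3.4252
Ranking by B (broadest → narrowest): Garden Warbler (5.35) > Whitethroat (3.43) > Lesser Whitethroat (3.22)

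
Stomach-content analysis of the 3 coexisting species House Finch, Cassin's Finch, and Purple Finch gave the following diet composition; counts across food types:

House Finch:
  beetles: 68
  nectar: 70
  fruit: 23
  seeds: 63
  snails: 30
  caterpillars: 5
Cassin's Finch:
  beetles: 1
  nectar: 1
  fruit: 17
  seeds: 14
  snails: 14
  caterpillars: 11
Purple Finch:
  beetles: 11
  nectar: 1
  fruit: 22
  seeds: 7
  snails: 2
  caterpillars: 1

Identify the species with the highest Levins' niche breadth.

Proportions for House Finch (n=259): 68/259=0.2625, 70/259=0.2703, 23/259=0.0888, 63/259=0.2432, 30/259=0.1158, 5/259=0.0193
Proportions for Cassin's Finch (n=58): 1/58=0.0172, 1/58=0.0172, 17/58=0.2931, 14/58=0.2414, 14/58=0.2414, 11/58=0.1897
Proportions for Purple Finch (n=44): 11/44=0.2500, 1/44=0.0227, 22/44=0.5000, 7/44=0.1591, 2/44=0.0455, 1/44=0.0227
Σp_Housᵢ² = 0.2625² + 0.2703² + 0.0888² + 0.2432² + 0.1158² + 0.0193² = 0.068906 + 0.073062 + 0.007885 + 0.059146 + 0.013410 + 0.000372 = 0.222781
B_Hous = 1 / 0.222781 = 4.4887
Σp_Cassᵢ² = 0.0172² + 0.0172² + 0.2931² + 0.2414² + 0.2414² + 0.1897² = 0.000296 + 0.000296 + 0.085908 + 0.058274 + 0.058274 + 0.035986 = 0.239034
B_Cass = 1 / 0.239034 = 4.1835
Σp_Purpᵢ² = 0.2500² + 0.0227² + 0.5000² + 0.1591² + 0.0455² + 0.0227² = 0.062500 + 0.000515 + 0.250000 + 0.025313 + 0.002070 + 0.000515 = 0.340913
B_Purp = 1 / 0.340913 = 2.9333
Highest B → broadest niche (most generalist): House Finch (B = 4.49).

House Finch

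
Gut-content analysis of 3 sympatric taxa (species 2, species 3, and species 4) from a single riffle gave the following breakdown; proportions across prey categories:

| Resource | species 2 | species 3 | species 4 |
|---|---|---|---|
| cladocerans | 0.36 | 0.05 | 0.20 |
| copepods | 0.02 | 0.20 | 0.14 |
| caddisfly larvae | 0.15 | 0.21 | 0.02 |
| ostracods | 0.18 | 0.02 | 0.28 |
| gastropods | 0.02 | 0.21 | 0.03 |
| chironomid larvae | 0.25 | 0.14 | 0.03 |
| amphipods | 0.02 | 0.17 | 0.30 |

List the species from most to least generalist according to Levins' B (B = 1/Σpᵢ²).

Σp_2ᵢ² = 0.36² + 0.02² + 0.15² + 0.18² + 0.02² + 0.25² + 0.02² = 0.1296 + 0.0004 + 0.0225 + 0.0324 + 0.0004 + 0.0625 + 0.0004 = 0.2482
B_2 = 1 / 0.2482 = 4.0290
Σp_3ᵢ² = 0.05² + 0.20² + 0.21² + 0.02² + 0.21² + 0.14² + 0.17² = 0.0025 + 0.0400 + 0.0441 + 0.0004 + 0.0441 + 0.0196 + 0.0289 = 0.1796
B_3 = 1 / 0.1796 = 5.5679
Σp_4ᵢ² = 0.20² + 0.14² + 0.02² + 0.28² + 0.03² + 0.03² + 0.30² = 0.0400 + 0.0196 + 0.0004 + 0.0784 + 0.0009 + 0.0009 + 0.0900 = 0.2302
B_4 = 1 / 0.2302 = 4.3440
Ranking by B (broadest → narrowest): species 3 (5.57) > species 4 (4.34) > species 2 (4.03)

species 3 > species 4 > species 2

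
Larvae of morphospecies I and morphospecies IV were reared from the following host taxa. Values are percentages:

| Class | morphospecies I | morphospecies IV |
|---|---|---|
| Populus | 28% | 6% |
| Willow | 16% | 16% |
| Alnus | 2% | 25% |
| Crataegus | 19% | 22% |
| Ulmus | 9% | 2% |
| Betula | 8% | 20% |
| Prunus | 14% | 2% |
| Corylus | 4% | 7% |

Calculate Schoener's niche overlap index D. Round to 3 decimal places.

0.590

Convert percentages to proportions (divide by 100).
Σ|p₁ᵢ − p₂ᵢ| = 0.22 + 0.00 + 0.23 + 0.03 + 0.07 + 0.12 + 0.12 + 0.03 = 0.82
D = 1 − ½ × 0.82 = 1 − 0.410 = 0.59000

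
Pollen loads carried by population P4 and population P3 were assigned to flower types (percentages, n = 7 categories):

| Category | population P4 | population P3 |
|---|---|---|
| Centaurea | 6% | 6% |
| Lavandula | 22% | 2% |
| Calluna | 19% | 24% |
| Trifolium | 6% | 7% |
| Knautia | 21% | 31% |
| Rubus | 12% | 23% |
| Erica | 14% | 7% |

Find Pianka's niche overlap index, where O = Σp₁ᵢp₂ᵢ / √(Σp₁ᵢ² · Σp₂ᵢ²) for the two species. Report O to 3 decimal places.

Convert percentages to proportions (divide by 100).
Σ p₁ᵢp₂ᵢ = 0.0036 + 0.0044 + 0.0456 + 0.0042 + 0.0651 + 0.0276 + 0.0098 = 0.1603
Σp_1ᵢ² = 0.06² + 0.22² + 0.19² + 0.06² + 0.21² + 0.12² + 0.14² = 0.0036 + 0.0484 + 0.0361 + 0.0036 + 0.0441 + 0.0144 + 0.0196 = 0.1698
Σp_2ᵢ² = 0.06² + 0.02² + 0.24² + 0.07² + 0.31² + 0.23² + 0.07² = 0.0036 + 0.0004 + 0.0576 + 0.0049 + 0.0961 + 0.0529 + 0.0049 = 0.2204
O = 0.1603 / √(0.1698 × 0.2204) = 0.1603 / 0.193453 = 0.82863

0.829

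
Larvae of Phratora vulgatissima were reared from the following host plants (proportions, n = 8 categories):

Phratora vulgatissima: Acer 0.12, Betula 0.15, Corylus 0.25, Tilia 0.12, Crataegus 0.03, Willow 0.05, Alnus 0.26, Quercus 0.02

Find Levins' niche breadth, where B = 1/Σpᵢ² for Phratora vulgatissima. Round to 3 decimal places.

Σpᵢ² = 0.12² + 0.15² + 0.25² + 0.12² + 0.03² + 0.05² + 0.26² + 0.02² = 0.0144 + 0.0225 + 0.0625 + 0.0144 + 0.0009 + 0.0025 + 0.0676 + 0.0004 = 0.1852
B = 1 / 0.1852 = 5.39957

5.400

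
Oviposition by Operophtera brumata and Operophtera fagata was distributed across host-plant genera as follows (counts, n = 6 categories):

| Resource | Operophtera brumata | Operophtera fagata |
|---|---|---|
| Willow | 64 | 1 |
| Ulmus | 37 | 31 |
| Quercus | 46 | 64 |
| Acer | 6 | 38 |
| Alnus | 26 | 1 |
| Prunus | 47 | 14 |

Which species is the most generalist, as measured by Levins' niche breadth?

Operophtera brumata

Proportions for Operophtera brumata (n=226): 64/226=0.2832, 37/226=0.1637, 46/226=0.2035, 6/226=0.0265, 26/226=0.1150, 47/226=0.2080
Proportions for Operophtera fagata (n=149): 1/149=0.0067, 31/149=0.2081, 64/149=0.4295, 38/149=0.2550, 1/149=0.0067, 14/149=0.0940
Σp_brumᵢ² = 0.2832² + 0.1637² + 0.2035² + 0.0265² + 0.1150² + 0.2080² = 0.080202 + 0.026798 + 0.041412 + 0.000702 + 0.013225 + 0.043264 = 0.205603
B_brum = 1 / 0.205603 = 4.8637
Σp_fagaᵢ² = 0.0067² + 0.2081² + 0.4295² + 0.2550² + 0.0067² + 0.0940² = 0.000045 + 0.043306 + 0.184470 + 0.065025 + 0.000045 + 0.008836 = 0.301727
B_faga = 1 / 0.301727 = 3.3143
Highest B → broadest niche (most generalist): Operophtera brumata (B = 4.86).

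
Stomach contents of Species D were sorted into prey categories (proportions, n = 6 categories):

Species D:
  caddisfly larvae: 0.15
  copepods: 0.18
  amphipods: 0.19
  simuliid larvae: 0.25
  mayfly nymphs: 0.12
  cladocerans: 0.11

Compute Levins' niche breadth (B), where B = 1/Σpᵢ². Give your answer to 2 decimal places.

5.56

Σpᵢ² = 0.15² + 0.18² + 0.19² + 0.25² + 0.12² + 0.11² = 0.0225 + 0.0324 + 0.0361 + 0.0625 + 0.0144 + 0.0121 = 0.1800
B = 1 / 0.1800 = 5.5556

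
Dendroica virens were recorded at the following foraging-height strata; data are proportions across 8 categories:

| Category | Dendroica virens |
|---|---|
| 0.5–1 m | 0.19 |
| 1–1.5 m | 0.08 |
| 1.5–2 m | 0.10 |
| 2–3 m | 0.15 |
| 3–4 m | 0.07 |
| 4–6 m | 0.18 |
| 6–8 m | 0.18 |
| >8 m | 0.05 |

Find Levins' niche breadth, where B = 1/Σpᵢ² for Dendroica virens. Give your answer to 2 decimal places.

6.79

Σpᵢ² = 0.19² + 0.08² + 0.10² + 0.15² + 0.07² + 0.18² + 0.18² + 0.05² = 0.0361 + 0.0064 + 0.0100 + 0.0225 + 0.0049 + 0.0324 + 0.0324 + 0.0025 = 0.1472
B = 1 / 0.1472 = 6.7935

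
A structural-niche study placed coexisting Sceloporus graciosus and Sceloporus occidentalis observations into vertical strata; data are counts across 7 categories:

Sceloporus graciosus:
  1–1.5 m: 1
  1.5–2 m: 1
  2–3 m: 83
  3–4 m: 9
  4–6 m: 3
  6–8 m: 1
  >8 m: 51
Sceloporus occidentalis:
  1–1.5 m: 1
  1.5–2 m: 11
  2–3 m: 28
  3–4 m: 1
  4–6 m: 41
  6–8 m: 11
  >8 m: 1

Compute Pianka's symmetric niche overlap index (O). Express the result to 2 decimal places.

0.50

Proportions for Sceloporus graciosus (n=149): 1/149=0.0067, 1/149=0.0067, 83/149=0.5570, 9/149=0.0604, 3/149=0.0201, 1/149=0.0067, 51/149=0.3423
Proportions for Sceloporus occidentalis (n=94): 1/94=0.0106, 11/94=0.1170, 28/94=0.2979, 1/94=0.0106, 41/94=0.4362, 11/94=0.1170, 1/94=0.0106
Σ p₁ᵢp₂ᵢ = 0.000071 + 0.000784 + 0.165930 + 0.000640 + 0.008768 + 0.000784 + 0.003628 = 0.180605
Σp_1ᵢ² = 0.0067² + 0.0067² + 0.5570² + 0.0604² + 0.0201² + 0.0067² + 0.3423² = 0.000045 + 0.000045 + 0.310249 + 0.003648 + 0.000404 + 0.000045 + 0.117169 = 0.431605
Σp_2ᵢ² = 0.0106² + 0.1170² + 0.2979² + 0.0106² + 0.4362² + 0.1170² + 0.0106² = 0.000112 + 0.013689 + 0.088744 + 0.000112 + 0.190270 + 0.013689 + 0.000112 = 0.306728
O = 0.180605 / √(0.431605 × 0.306728) = 0.180605 / 0.3638480 = 0.4964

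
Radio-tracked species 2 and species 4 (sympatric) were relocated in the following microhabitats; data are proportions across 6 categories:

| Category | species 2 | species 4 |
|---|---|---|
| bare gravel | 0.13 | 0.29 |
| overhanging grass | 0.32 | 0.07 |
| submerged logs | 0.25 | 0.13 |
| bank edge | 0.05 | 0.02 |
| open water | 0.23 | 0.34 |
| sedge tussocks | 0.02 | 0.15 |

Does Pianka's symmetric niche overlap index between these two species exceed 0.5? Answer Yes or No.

Yes

Σ p₁ᵢp₂ᵢ = 0.0377 + 0.0224 + 0.0325 + 0.0010 + 0.0782 + 0.0030 = 0.1748
Σp_1ᵢ² = 0.13² + 0.32² + 0.25² + 0.05² + 0.23² + 0.02² = 0.0169 + 0.1024 + 0.0625 + 0.0025 + 0.0529 + 0.0004 = 0.2376
Σp_2ᵢ² = 0.29² + 0.07² + 0.13² + 0.02² + 0.34² + 0.15² = 0.0841 + 0.0049 + 0.0169 + 0.0004 + 0.1156 + 0.0225 = 0.2444
O = 0.1748 / √(0.2376 × 0.2444) = 0.1748 / 0.24098 = 0.7254
O = 0.7254 > 0.5 → Yes.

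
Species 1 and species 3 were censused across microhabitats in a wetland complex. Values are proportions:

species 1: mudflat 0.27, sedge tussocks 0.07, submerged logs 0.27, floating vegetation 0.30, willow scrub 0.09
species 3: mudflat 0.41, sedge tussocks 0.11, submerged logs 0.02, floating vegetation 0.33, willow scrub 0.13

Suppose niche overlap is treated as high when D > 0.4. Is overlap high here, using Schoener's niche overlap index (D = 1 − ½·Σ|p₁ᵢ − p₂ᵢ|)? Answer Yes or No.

Yes

Σ|p₁ᵢ − p₂ᵢ| = 0.14 + 0.04 + 0.25 + 0.03 + 0.04 = 0.50
D = 1 − ½ × 0.50 = 1 − 0.250 = 0.7500
D = 0.7500 > 0.4 → Yes.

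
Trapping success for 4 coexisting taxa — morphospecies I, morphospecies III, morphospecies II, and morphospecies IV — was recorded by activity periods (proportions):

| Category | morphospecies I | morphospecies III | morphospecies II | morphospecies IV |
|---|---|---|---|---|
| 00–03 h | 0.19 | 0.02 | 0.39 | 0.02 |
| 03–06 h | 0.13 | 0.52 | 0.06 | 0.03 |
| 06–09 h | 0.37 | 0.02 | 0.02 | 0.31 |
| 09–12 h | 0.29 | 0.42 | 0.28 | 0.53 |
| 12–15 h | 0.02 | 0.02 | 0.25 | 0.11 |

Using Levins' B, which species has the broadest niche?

Σp_Iᵢ² = 0.19² + 0.13² + 0.37² + 0.29² + 0.02² = 0.0361 + 0.0169 + 0.1369 + 0.0841 + 0.0004 = 0.2744
B_I = 1 / 0.2744 = 3.6443
Σp_IIIᵢ² = 0.02² + 0.52² + 0.02² + 0.42² + 0.02² = 0.0004 + 0.2704 + 0.0004 + 0.1764 + 0.0004 = 0.4480
B_III = 1 / 0.4480 = 2.2321
Σp_IIᵢ² = 0.39² + 0.06² + 0.02² + 0.28² + 0.25² = 0.1521 + 0.0036 + 0.0004 + 0.0784 + 0.0625 = 0.2970
B_II = 1 / 0.2970 = 3.3670
Σp_IVᵢ² = 0.02² + 0.03² + 0.31² + 0.53² + 0.11² = 0.0004 + 0.0009 + 0.0961 + 0.2809 + 0.0121 = 0.3904
B_IV = 1 / 0.3904 = 2.5615
Highest B → broadest niche (most generalist): morphospecies I (B = 3.64).

morphospecies I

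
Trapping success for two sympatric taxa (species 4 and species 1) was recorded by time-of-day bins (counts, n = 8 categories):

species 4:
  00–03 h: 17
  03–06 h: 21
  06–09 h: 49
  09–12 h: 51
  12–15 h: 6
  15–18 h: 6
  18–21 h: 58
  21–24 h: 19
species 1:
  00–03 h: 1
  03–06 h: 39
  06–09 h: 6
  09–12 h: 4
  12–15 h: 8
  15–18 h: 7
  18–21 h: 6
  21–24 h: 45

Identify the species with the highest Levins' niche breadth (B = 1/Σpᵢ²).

Proportions for species 4 (n=227): 17/227=0.0749, 21/227=0.0925, 49/227=0.2159, 51/227=0.2247, 6/227=0.0264, 6/227=0.0264, 58/227=0.2555, 19/227=0.0837
Proportions for species 1 (n=116): 1/116=0.0086, 39/116=0.3362, 6/116=0.0517, 4/116=0.0345, 8/116=0.0690, 7/116=0.0603, 6/116=0.0517, 45/116=0.3879
Σp_4ᵢ² = 0.0749² + 0.0925² + 0.2159² + 0.2247² + 0.0264² + 0.0264² + 0.2555² + 0.0837² = 0.005610 + 0.008556 + 0.046613 + 0.050490 + 0.000697 + 0.000697 + 0.065280 + 0.007006 = 0.184949
B_4 = 1 / 0.184949 = 5.4069
Σp_1ᵢ² = 0.0086² + 0.3362² + 0.0517² + 0.0345² + 0.0690² + 0.0603² + 0.0517² + 0.3879² = 0.000074 + 0.113030 + 0.002673 + 0.001190 + 0.004761 + 0.003636 + 0.002673 + 0.150466 = 0.278503
B_1 = 1 / 0.278503 = 3.5906
Highest B → broadest niche (most generalist): species 4 (B = 5.41).

species 4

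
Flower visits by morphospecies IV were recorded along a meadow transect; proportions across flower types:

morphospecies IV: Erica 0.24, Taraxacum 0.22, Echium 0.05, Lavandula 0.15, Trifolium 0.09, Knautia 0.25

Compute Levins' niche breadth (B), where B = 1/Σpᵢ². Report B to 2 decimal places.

Σpᵢ² = 0.24² + 0.22² + 0.05² + 0.15² + 0.09² + 0.25² = 0.0576 + 0.0484 + 0.0025 + 0.0225 + 0.0081 + 0.0625 = 0.2016
B = 1 / 0.2016 = 4.9603

4.96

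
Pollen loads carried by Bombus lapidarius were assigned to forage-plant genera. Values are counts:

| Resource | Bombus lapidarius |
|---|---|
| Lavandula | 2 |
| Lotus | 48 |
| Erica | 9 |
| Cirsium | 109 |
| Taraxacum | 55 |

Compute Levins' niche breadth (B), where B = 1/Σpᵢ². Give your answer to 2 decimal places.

Proportions for Bombus lapidarius (n=223): 2/223=0.0090, 48/223=0.2152, 9/223=0.0404, 109/223=0.4888, 55/223=0.2466
Σpᵢ² = 0.0090² + 0.2152² + 0.0404² + 0.4888² + 0.2466² = 0.000081 + 0.046311 + 0.001632 + 0.238925 + 0.060812 = 0.347761
B = 1 / 0.347761 = 2.8755

2.88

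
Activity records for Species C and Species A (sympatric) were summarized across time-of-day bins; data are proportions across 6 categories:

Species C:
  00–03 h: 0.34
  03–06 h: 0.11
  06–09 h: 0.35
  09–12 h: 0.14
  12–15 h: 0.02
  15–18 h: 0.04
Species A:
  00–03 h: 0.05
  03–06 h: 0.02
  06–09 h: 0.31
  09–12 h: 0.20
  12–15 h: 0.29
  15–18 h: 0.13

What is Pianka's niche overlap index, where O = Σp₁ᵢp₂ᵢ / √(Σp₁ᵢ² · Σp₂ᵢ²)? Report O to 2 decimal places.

0.65

Σ p₁ᵢp₂ᵢ = 0.0170 + 0.0022 + 0.1085 + 0.0280 + 0.0058 + 0.0052 = 0.1667
Σp_1ᵢ² = 0.34² + 0.11² + 0.35² + 0.14² + 0.02² + 0.04² = 0.1156 + 0.0121 + 0.1225 + 0.0196 + 0.0004 + 0.0016 = 0.2718
Σp_2ᵢ² = 0.05² + 0.02² + 0.31² + 0.20² + 0.29² + 0.13² = 0.0025 + 0.0004 + 0.0961 + 0.0400 + 0.0841 + 0.0169 = 0.2400
O = 0.1667 / √(0.2718 × 0.2400) = 0.1667 / 0.25541 = 0.6527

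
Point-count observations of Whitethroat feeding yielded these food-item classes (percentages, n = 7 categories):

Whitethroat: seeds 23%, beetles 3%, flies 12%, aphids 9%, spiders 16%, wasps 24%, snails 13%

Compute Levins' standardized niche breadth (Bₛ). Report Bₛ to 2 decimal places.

0.78

Convert percentages to proportions (divide by 100).
Σpᵢ² = 0.23² + 0.03² + 0.12² + 0.09² + 0.16² + 0.24² + 0.13² = 0.0529 + 0.0009 + 0.0144 + 0.0081 + 0.0256 + 0.0576 + 0.0169 = 0.1764
B = 1 / 0.1764 = 5.6689
Bₛ = (B − 1)/(n − 1) = (5.6689 − 1)/(7 − 1) = 4.6689/6 = 0.7782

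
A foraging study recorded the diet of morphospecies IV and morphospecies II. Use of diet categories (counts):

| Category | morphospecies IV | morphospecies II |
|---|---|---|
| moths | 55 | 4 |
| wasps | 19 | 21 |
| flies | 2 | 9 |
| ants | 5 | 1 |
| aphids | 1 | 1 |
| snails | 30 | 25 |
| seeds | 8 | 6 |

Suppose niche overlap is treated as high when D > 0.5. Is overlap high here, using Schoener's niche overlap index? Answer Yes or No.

Proportions for morphospecies IV (n=120): 55/120=0.4583, 19/120=0.1583, 2/120=0.0167, 5/120=0.0417, 1/120=0.0083, 30/120=0.2500, 8/120=0.0667
Proportions for morphospecies II (n=67): 4/67=0.0597, 21/67=0.3134, 9/67=0.1343, 1/67=0.0149, 1/67=0.0149, 25/67=0.3731, 6/67=0.0896
Σ|p₁ᵢ − p₂ᵢ| = 0.3986 + 0.1551 + 0.1176 + 0.0268 + 0.0066 + 0.1231 + 0.0229 = 0.8507
D = 1 − ½ × 0.8507 = 1 − 0.42535 = 0.57465
D = 0.57465 > 0.5 → Yes.

Yes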